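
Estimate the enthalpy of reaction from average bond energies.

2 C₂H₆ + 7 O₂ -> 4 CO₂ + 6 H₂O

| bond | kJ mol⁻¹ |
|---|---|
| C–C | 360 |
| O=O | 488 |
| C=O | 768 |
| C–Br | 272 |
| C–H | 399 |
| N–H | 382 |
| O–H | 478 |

Bonds broken (reactants):
  C–C: 2 × 360 = 720
  C–H: 12 × 399 = 4788
  O=O: 7 × 488 = 3416
  Σ(broken) = 8924 kJ
Bonds formed (products):
  C=O: 8 × 768 = 6144
  O–H: 12 × 478 = 5736
  Σ(formed) = 11880 kJ
ΔH = Σ(broken) − Σ(formed) = 8924 − 11880 = −2956 kJ

ΔH ≈ −2956 kJ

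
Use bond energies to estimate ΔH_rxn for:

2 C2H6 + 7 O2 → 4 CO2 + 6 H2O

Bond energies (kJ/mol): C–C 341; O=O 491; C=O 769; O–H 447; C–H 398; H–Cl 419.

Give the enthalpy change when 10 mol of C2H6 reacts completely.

ΔH = −13105 kJ

Bonds broken (reactants):
  C–C: 2 × 341 = 682
  C–H: 12 × 398 = 4776
  O=O: 7 × 491 = 3437
  Σ(broken) = 8895 kJ
Bonds formed (products):
  C=O: 8 × 769 = 6152
  O–H: 12 × 447 = 5364
  Σ(formed) = 11516 kJ
ΔH = Σ(broken) − Σ(formed) = 8895 − 11516 = −2621 kJ
For 5× the reaction as written: 5 × (−2621) = −13105 kJ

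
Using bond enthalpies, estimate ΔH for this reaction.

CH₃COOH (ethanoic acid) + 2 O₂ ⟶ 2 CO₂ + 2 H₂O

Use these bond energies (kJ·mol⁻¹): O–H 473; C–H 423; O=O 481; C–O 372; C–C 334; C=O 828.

Bonds broken (reactants):
  C–C: 1 × 334 = 334
  C–H: 3 × 423 = 1269
  C–O: 1 × 372 = 372
  C=O: 1 × 828 = 828
  O–H: 1 × 473 = 473
  O=O: 2 × 481 = 962
  Σ(broken) = 4238 kJ
Bonds formed (products):
  C=O: 4 × 828 = 3312
  O–H: 4 × 473 = 1892
  Σ(formed) = 5204 kJ
ΔH = Σ(broken) − Σ(formed) = 4238 − 5204 = −966 kJ

ΔH ≈ −966 kJ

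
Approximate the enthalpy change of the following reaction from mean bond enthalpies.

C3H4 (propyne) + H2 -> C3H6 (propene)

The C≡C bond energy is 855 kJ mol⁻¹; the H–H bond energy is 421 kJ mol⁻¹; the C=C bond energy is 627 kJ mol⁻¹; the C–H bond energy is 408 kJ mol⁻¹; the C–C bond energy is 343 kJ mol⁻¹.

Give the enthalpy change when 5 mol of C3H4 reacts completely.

Bonds broken (reactants):
  C≡C: 1 × 855 = 855
  C–C: 1 × 343 = 343
  C–H: 4 × 408 = 1632
  H–H: 1 × 421 = 421
  Σ(broken) = 3251 kJ
Bonds formed (products):
  C–C: 1 × 343 = 343
  C–H: 6 × 408 = 2448
  C=C: 1 × 627 = 627
  Σ(formed) = 3418 kJ
ΔH = Σ(broken) − Σ(formed) = 3251 − 3418 = −167 kJ
For 5× the reaction as written: 5 × (−167) = −835 kJ

ΔH = −835 kJ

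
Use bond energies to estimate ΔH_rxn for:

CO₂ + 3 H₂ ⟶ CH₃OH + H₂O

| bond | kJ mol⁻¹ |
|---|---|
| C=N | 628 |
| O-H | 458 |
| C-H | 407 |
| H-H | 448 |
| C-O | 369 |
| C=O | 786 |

ΔH ≈ −48 kJ

Bonds broken (reactants):
  C=O: 2 × 786 = 1572
  H-H: 3 × 448 = 1344
  Σ(broken) = 2916 kJ
Bonds formed (products):
  C-H: 3 × 407 = 1221
  C-O: 1 × 369 = 369
  O-H: 3 × 458 = 1374
  Σ(formed) = 2964 kJ
ΔH = Σ(broken) − Σ(formed) = 2916 − 2964 = −48 kJ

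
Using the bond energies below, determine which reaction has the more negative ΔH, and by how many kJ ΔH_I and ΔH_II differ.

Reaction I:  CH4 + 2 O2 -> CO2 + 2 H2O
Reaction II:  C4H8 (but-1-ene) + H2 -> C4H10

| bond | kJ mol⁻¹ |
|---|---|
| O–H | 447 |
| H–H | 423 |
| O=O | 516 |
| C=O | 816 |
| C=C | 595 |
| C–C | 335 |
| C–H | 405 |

Reaction I, by 641 kJ

Reaction I:
  Bonds broken (reactants):
    C–H: 4 × 405 = 1620
    O=O: 2 × 516 = 1032
    Σ(broken) = 2652 kJ
  Bonds formed (products):
    C=O: 2 × 816 = 1632
    O–H: 4 × 447 = 1788
    Σ(formed) = 3420 kJ
  ΔH_I = 2652 − 3420 = −768 kJ
Reaction II:
  Bonds broken (reactants):
    C–C: 2 × 335 = 670
    C–H: 8 × 405 = 3240
    C=C: 1 × 595 = 595
    H–H: 1 × 423 = 423
    Σ(broken) = 4928 kJ
  Bonds formed (products):
    C–C: 3 × 335 = 1005
    C–H: 10 × 405 = 4050
    Σ(formed) = 5055 kJ
  ΔH_II = 4928 − 5055 = −127 kJ
ΔH_I − ΔH_II = −641 kJ, so reaction I has the more negative ΔH; |ΔH_I − ΔH_II| = 641 kJ.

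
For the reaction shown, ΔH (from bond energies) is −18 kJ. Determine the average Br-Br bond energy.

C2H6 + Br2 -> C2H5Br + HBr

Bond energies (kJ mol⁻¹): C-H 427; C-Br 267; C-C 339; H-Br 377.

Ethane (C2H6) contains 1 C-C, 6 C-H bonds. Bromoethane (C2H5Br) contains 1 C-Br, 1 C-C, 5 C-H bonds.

Let D be the Br-Br bond energy.
Σ(broken) = 1×D + 1×339 + 6×427 = 2901 + D
Σ(formed) = 1×267 + 1×339 + 5×427 + 1×377 = 3118
ΔH = Σ(broken) − Σ(formed) = (2901 + D) − (3118) = −217 + D
Setting this equal to −18 kJ gives D = 199 kJ/mol.

D(Br-Br) ≈ 199 kJ/mol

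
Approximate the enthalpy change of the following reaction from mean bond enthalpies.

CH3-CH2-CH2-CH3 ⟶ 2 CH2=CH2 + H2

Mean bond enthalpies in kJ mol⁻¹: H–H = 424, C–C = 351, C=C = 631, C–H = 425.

Bonds broken (reactants):
  C–C: 3 × 351 = 1053
  C–H: 10 × 425 = 4250
  Σ(broken) = 5303 kJ
Bonds formed (products):
  C–H: 8 × 425 = 3400
  C=C: 2 × 631 = 1262
  H–H: 1 × 424 = 424
  Σ(formed) = 5086 kJ
ΔH = Σ(broken) − Σ(formed) = 5303 − 5086 = +217 kJ

ΔH ≈ +217 kJ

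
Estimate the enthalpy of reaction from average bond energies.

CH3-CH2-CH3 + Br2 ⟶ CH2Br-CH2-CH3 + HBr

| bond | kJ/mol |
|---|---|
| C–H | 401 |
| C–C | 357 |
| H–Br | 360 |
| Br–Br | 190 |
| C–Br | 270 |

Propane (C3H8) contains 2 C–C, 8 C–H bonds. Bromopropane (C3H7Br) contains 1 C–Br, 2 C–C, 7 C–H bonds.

Bonds broken (reactants):
  Br–Br: 1 × 190 = 190
  C–C: 2 × 357 = 714
  C–H: 8 × 401 = 3208
  Σ(broken) = 4112 kJ
Bonds formed (products):
  C–Br: 1 × 270 = 270
  C–C: 2 × 357 = 714
  C–H: 7 × 401 = 2807
  H–Br: 1 × 360 = 360
  Σ(formed) = 4151 kJ
ΔH = Σ(broken) − Σ(formed) = 4112 − 4151 = −39 kJ

ΔH ≈ −39 kJ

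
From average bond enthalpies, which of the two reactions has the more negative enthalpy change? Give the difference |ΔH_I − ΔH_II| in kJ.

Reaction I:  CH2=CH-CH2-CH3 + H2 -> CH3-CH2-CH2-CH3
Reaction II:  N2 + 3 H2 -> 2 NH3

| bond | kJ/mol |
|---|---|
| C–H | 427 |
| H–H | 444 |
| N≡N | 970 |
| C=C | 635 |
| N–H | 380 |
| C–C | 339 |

Reaction I, by 136 kJ

Reaction I:
  Bonds broken (reactants):
    C–C: 2 × 339 = 678
    C–H: 8 × 427 = 3416
    C=C: 1 × 635 = 635
    H–H: 1 × 444 = 444
    Σ(broken) = 5173 kJ
  Bonds formed (products):
    C–C: 3 × 339 = 1017
    C–H: 10 × 427 = 4270
    Σ(formed) = 5287 kJ
  ΔH_I = 5173 − 5287 = −114 kJ
Reaction II:
  Bonds broken (reactants):
    H–H: 3 × 444 = 1332
    N≡N: 1 × 970 = 970
    Σ(broken) = 2302 kJ
  Bonds formed (products):
    N–H: 6 × 380 = 2280
    Σ(formed) = 2280 kJ
  ΔH_II = 2302 − 2280 = +22 kJ
ΔH_I − ΔH_II = −136 kJ, so reaction I has the more negative ΔH; |ΔH_I − ΔH_II| = 136 kJ.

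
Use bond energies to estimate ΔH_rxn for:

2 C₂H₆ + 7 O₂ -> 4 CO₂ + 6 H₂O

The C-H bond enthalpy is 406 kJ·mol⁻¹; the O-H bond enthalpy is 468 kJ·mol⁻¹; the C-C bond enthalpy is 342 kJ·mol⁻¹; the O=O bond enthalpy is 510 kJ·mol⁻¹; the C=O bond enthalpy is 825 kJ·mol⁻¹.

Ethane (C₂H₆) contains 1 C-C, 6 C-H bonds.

Bonds broken (reactants):
  C-C: 2 × 342 = 684
  C-H: 12 × 406 = 4872
  O=O: 7 × 510 = 3570
  Σ(broken) = 9126 kJ
Bonds formed (products):
  C=O: 8 × 825 = 6600
  O-H: 12 × 468 = 5616
  Σ(formed) = 12216 kJ
ΔH = Σ(broken) − Σ(formed) = 9126 − 12216 = −3090 kJ

ΔH ≈ −3090 kJ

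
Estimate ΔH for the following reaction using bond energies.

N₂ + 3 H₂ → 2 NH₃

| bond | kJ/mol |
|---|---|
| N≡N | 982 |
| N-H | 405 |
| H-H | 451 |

ΔH ≈ −95 kJ

Bonds broken (reactants):
  H-H: 3 × 451 = 1353
  N≡N: 1 × 982 = 982
  Σ(broken) = 2335 kJ
Bonds formed (products):
  N-H: 6 × 405 = 2430
  Σ(formed) = 2430 kJ
ΔH = Σ(broken) − Σ(formed) = 2335 − 2430 = −95 kJ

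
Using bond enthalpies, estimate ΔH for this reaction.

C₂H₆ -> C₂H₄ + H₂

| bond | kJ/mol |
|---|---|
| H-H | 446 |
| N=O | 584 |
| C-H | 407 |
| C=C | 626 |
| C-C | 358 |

Bonds broken (reactants):
  C-C: 1 × 358 = 358
  C-H: 6 × 407 = 2442
  Σ(broken) = 2800 kJ
Bonds formed (products):
  C-H: 4 × 407 = 1628
  C=C: 1 × 626 = 626
  H-H: 1 × 446 = 446
  Σ(formed) = 2700 kJ
ΔH = Σ(broken) − Σ(formed) = 2800 − 2700 = +100 kJ

ΔH ≈ +100 kJ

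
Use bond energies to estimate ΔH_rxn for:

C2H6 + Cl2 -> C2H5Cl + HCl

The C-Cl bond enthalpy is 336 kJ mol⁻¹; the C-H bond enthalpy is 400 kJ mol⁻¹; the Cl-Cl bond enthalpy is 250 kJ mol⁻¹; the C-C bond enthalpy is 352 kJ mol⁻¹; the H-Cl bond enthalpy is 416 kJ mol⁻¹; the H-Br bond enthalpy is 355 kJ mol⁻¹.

ΔH ≈ −102 kJ

Bonds broken (reactants):
  C-C: 1 × 352 = 352
  C-H: 6 × 400 = 2400
  Cl-Cl: 1 × 250 = 250
  Σ(broken) = 3002 kJ
Bonds formed (products):
  C-C: 1 × 352 = 352
  C-Cl: 1 × 336 = 336
  C-H: 5 × 400 = 2000
  H-Cl: 1 × 416 = 416
  Σ(formed) = 3104 kJ
ΔH = Σ(broken) − Σ(formed) = 3002 − 3104 = −102 kJ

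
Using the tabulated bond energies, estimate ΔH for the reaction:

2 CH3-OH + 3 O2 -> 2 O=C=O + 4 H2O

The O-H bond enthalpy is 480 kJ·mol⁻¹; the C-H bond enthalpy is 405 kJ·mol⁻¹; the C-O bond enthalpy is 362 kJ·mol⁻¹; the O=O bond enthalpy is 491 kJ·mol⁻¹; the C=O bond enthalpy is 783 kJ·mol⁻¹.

Bonds broken (reactants):
  C-H: 6 × 405 = 2430
  C-O: 2 × 362 = 724
  O-H: 2 × 480 = 960
  O=O: 3 × 491 = 1473
  Σ(broken) = 5587 kJ
Bonds formed (products):
  C=O: 4 × 783 = 3132
  O-H: 8 × 480 = 3840
  Σ(formed) = 6972 kJ
ΔH = Σ(broken) − Σ(formed) = 5587 − 6972 = −1385 kJ

ΔH ≈ −1385 kJ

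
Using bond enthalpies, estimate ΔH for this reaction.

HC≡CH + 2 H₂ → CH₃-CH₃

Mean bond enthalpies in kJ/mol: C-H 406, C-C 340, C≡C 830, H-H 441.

ΔH ≈ −252 kJ

Bonds broken (reactants):
  C≡C: 1 × 830 = 830
  C-H: 2 × 406 = 812
  H-H: 2 × 441 = 882
  Σ(broken) = 2524 kJ
Bonds formed (products):
  C-C: 1 × 340 = 340
  C-H: 6 × 406 = 2436
  Σ(formed) = 2776 kJ
ΔH = Σ(broken) − Σ(formed) = 2524 − 2776 = −252 kJ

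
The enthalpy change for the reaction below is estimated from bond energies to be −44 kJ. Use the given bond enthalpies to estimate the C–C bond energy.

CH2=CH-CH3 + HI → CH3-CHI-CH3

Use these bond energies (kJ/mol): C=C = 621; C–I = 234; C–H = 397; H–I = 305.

Let D be the C–C bond energy.
Σ(broken) = 1×D + 6×397 + 1×621 + 1×305 = 3308 + D
Σ(formed) = 2×D + 7×397 + 1×234 = 3013 + 2D
ΔH = Σ(broken) − Σ(formed) = (3308 + D) − (3013 + 2D) = +295 − D
Setting this equal to −44 kJ gives D = 339 kJ/mol.

D(C–C) ≈ 339 kJ/mol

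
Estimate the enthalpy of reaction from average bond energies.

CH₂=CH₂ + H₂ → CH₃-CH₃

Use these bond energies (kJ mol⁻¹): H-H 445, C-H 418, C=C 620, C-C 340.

ΔH ≈ −111 kJ

Bonds broken (reactants):
  C-H: 4 × 418 = 1672
  C=C: 1 × 620 = 620
  H-H: 1 × 445 = 445
  Σ(broken) = 2737 kJ
Bonds formed (products):
  C-C: 1 × 340 = 340
  C-H: 6 × 418 = 2508
  Σ(formed) = 2848 kJ
ΔH = Σ(broken) − Σ(formed) = 2737 − 2848 = −111 kJ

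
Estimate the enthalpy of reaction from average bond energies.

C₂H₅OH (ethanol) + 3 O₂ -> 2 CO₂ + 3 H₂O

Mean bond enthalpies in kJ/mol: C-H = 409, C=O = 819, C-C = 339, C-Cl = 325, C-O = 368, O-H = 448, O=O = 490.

Bonds broken (reactants):
  C-C: 1 × 339 = 339
  C-H: 5 × 409 = 2045
  C-O: 1 × 368 = 368
  O-H: 1 × 448 = 448
  O=O: 3 × 490 = 1470
  Σ(broken) = 4670 kJ
Bonds formed (products):
  C=O: 4 × 819 = 3276
  O-H: 6 × 448 = 2688
  Σ(formed) = 5964 kJ
ΔH = Σ(broken) − Σ(formed) = 4670 − 5964 = −1294 kJ

ΔH ≈ −1294 kJ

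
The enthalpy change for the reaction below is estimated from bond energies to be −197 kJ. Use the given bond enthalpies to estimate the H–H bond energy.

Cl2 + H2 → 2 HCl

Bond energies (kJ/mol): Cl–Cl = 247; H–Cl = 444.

D(H–H) ≈ 444 kJ/mol

Let D be the H–H bond energy.
Σ(broken) = 1×247 + 1×D = 247 + D
Σ(formed) = 2×444 = 888
ΔH = Σ(broken) − Σ(formed) = (247 + D) − (888) = −641 + D
Setting this equal to −197 kJ gives D = 444 kJ/mol.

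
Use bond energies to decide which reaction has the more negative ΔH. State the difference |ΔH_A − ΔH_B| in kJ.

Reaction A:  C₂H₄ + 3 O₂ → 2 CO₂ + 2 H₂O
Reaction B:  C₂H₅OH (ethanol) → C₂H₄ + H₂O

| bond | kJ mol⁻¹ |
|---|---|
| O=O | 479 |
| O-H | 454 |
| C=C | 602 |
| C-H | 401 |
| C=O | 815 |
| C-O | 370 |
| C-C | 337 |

Reaction A, by 1485 kJ

Reaction A:
  Bonds broken (reactants):
    C-H: 4 × 401 = 1604
    C=C: 1 × 602 = 602
    O=O: 3 × 479 = 1437
    Σ(broken) = 3643 kJ
  Bonds formed (products):
    C=O: 4 × 815 = 3260
    O-H: 4 × 454 = 1816
    Σ(formed) = 5076 kJ
  ΔH_A = 3643 − 5076 = −1433 kJ
Reaction B:
  Bonds broken (reactants):
    C-C: 1 × 337 = 337
    C-H: 5 × 401 = 2005
    C-O: 1 × 370 = 370
    O-H: 1 × 454 = 454
    Σ(broken) = 3166 kJ
  Bonds formed (products):
    C-H: 4 × 401 = 1604
    C=C: 1 × 602 = 602
    O-H: 2 × 454 = 908
    Σ(formed) = 3114 kJ
  ΔH_B = 3166 − 3114 = +52 kJ
ΔH_A − ΔH_B = −1485 kJ, so reaction A has the more negative ΔH; |ΔH_A − ΔH_B| = 1485 kJ.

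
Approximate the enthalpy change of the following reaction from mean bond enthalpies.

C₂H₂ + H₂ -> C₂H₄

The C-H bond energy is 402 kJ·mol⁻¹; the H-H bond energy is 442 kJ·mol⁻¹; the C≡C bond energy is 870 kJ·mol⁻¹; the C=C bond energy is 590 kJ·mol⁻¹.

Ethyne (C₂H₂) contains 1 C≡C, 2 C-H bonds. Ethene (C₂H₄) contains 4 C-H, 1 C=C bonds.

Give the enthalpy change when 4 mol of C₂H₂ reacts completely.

ΔH = −328 kJ

Bonds broken (reactants):
  C≡C: 1 × 870 = 870
  C-H: 2 × 402 = 804
  H-H: 1 × 442 = 442
  Σ(broken) = 2116 kJ
Bonds formed (products):
  C-H: 4 × 402 = 1608
  C=C: 1 × 590 = 590
  Σ(formed) = 2198 kJ
ΔH = Σ(broken) − Σ(formed) = 2116 − 2198 = −82 kJ
For 4× the reaction as written: 4 × (−82) = −328 kJ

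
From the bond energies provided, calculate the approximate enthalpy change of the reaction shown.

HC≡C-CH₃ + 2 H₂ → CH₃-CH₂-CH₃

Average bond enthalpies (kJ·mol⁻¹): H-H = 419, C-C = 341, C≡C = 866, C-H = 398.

ΔH ≈ −229 kJ

Bonds broken (reactants):
  C≡C: 1 × 866 = 866
  C-C: 1 × 341 = 341
  C-H: 4 × 398 = 1592
  H-H: 2 × 419 = 838
  Σ(broken) = 3637 kJ
Bonds formed (products):
  C-C: 2 × 341 = 682
  C-H: 8 × 398 = 3184
  Σ(formed) = 3866 kJ
ΔH = Σ(broken) − Σ(formed) = 3637 − 3866 = −229 kJ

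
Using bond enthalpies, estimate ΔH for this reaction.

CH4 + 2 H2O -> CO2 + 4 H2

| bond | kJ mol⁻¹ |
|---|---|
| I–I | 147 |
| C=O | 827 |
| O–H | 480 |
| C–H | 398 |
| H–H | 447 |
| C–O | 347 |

ΔH ≈ +70 kJ

Bonds broken (reactants):
  C–H: 4 × 398 = 1592
  O–H: 4 × 480 = 1920
  Σ(broken) = 3512 kJ
Bonds formed (products):
  C=O: 2 × 827 = 1654
  H–H: 4 × 447 = 1788
  Σ(formed) = 3442 kJ
ΔH = Σ(broken) − Σ(formed) = 3512 − 3442 = +70 kJ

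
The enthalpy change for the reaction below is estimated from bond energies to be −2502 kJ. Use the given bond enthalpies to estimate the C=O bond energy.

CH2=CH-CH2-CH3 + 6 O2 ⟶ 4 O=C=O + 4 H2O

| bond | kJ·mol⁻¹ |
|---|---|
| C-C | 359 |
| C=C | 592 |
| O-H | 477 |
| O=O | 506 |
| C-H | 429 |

Let D be the C=O bond energy.
Σ(broken) = 2×359 + 8×429 + 1×592 + 6×506 = 7778
Σ(formed) = 8×D + 8×477 = 3816 + 8D
ΔH = Σ(broken) − Σ(formed) = (7778) − (3816 + 8D) = +3962 − 8D
Setting this equal to −2502 kJ gives 8D = 6464, so D = 808 kJ/mol.

D(C=O) ≈ 808 kJ/mol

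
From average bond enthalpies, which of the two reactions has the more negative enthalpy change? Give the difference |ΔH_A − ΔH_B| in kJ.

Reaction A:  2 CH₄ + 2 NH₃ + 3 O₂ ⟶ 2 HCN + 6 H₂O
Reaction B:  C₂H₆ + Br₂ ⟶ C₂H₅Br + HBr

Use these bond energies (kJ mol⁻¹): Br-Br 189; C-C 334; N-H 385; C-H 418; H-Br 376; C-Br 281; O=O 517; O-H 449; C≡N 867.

Reaction A:
  Bonds broken (reactants):
    C-H: 8 × 418 = 3344
    N-H: 6 × 385 = 2310
    O=O: 3 × 517 = 1551
    Σ(broken) = 7205 kJ
  Bonds formed (products):
    C≡N: 2 × 867 = 1734
    C-H: 2 × 418 = 836
    O-H: 12 × 449 = 5388
    Σ(formed) = 7958 kJ
  ΔH_A = 7205 − 7958 = −753 kJ
Reaction B:
  Bonds broken (reactants):
    Br-Br: 1 × 189 = 189
    C-C: 1 × 334 = 334
    C-H: 6 × 418 = 2508
    Σ(broken) = 3031 kJ
  Bonds formed (products):
    C-Br: 1 × 281 = 281
    C-C: 1 × 334 = 334
    C-H: 5 × 418 = 2090
    H-Br: 1 × 376 = 376
    Σ(formed) = 3081 kJ
  ΔH_B = 3031 − 3081 = −50 kJ
ΔH_A − ΔH_B = −703 kJ, so reaction A has the more negative ΔH; |ΔH_A − ΔH_B| = 703 kJ.

Reaction A, by 703 kJ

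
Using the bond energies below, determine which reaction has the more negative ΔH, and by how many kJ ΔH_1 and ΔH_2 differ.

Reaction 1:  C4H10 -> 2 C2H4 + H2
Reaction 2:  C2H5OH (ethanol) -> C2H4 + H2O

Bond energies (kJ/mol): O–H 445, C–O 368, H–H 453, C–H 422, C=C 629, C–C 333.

Reaction 2, by 83 kJ

Reaction 1:
  Bonds broken (reactants):
    C–C: 3 × 333 = 999
    C–H: 10 × 422 = 4220
    Σ(broken) = 5219 kJ
  Bonds formed (products):
    C–H: 8 × 422 = 3376
    C=C: 2 × 629 = 1258
    H–H: 1 × 453 = 453
    Σ(formed) = 5087 kJ
  ΔH_1 = 5219 − 5087 = +132 kJ
Reaction 2:
  Bonds broken (reactants):
    C–C: 1 × 333 = 333
    C–H: 5 × 422 = 2110
    C–O: 1 × 368 = 368
    O–H: 1 × 445 = 445
    Σ(broken) = 3256 kJ
  Bonds formed (products):
    C–H: 4 × 422 = 1688
    C=C: 1 × 629 = 629
    O–H: 2 × 445 = 890
    Σ(formed) = 3207 kJ
  ΔH_2 = 3256 − 3207 = +49 kJ
ΔH_1 − ΔH_2 = +83 kJ, so reaction 2 has the more negative ΔH; |ΔH_1 − ΔH_2| = 83 kJ.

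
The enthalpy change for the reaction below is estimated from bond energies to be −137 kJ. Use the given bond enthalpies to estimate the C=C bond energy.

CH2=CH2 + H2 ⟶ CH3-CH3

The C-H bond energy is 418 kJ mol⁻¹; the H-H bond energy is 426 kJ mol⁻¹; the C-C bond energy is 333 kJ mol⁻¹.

Let D be the C=C bond energy.
Σ(broken) = 4×418 + 1×D + 1×426 = 2098 + D
Σ(formed) = 1×333 + 6×418 = 2841
ΔH = Σ(broken) − Σ(formed) = (2098 + D) − (2841) = −743 + D
Setting this equal to −137 kJ gives D = 606 kJ/mol.

D(C=C) ≈ 606 kJ/mol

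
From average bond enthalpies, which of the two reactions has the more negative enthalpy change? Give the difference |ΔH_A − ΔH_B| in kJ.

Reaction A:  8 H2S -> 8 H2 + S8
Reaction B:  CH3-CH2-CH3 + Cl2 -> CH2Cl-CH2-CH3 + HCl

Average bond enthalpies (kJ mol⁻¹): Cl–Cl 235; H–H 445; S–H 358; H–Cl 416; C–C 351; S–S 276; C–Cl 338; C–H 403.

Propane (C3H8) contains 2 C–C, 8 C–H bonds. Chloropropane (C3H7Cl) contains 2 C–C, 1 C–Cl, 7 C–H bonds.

Reaction B, by 76 kJ

Reaction A:
  Bonds broken (reactants):
    S–H: 16 × 358 = 5728
    Σ(broken) = 5728 kJ
  Bonds formed (products):
    H–H: 8 × 445 = 3560
    S–S: 8 × 276 = 2208
    Σ(formed) = 5768 kJ
  ΔH_A = 5728 − 5768 = −40 kJ
Reaction B:
  Bonds broken (reactants):
    C–C: 2 × 351 = 702
    C–H: 8 × 403 = 3224
    Cl–Cl: 1 × 235 = 235
    Σ(broken) = 4161 kJ
  Bonds formed (products):
    C–C: 2 × 351 = 702
    C–Cl: 1 × 338 = 338
    C–H: 7 × 403 = 2821
    H–Cl: 1 × 416 = 416
    Σ(formed) = 4277 kJ
  ΔH_B = 4161 − 4277 = −116 kJ
ΔH_A − ΔH_B = +76 kJ, so reaction B has the more negative ΔH; |ΔH_A − ΔH_B| = 76 kJ.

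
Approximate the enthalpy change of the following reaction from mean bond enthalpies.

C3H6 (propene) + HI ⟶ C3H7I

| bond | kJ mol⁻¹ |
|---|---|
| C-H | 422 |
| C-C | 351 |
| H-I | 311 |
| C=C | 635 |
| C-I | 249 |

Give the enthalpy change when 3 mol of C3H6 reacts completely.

ΔH = −228 kJ

Bonds broken (reactants):
  C-C: 1 × 351 = 351
  C-H: 6 × 422 = 2532
  C=C: 1 × 635 = 635
  H-I: 1 × 311 = 311
  Σ(broken) = 3829 kJ
Bonds formed (products):
  C-C: 2 × 351 = 702
  C-H: 7 × 422 = 2954
  C-I: 1 × 249 = 249
  Σ(formed) = 3905 kJ
ΔH = Σ(broken) − Σ(formed) = 3829 − 3905 = −76 kJ
For 3× the reaction as written: 3 × (−76) = −228 kJ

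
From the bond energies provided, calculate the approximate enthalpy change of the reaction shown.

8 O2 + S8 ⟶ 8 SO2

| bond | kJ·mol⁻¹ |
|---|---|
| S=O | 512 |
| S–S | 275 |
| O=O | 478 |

ΔH ≈ −2168 kJ

Bonds broken (reactants):
  O=O: 8 × 478 = 3824
  S–S: 8 × 275 = 2200
  Σ(broken) = 6024 kJ
Bonds formed (products):
  S=O: 16 × 512 = 8192
  Σ(formed) = 8192 kJ
ΔH = Σ(broken) − Σ(formed) = 6024 − 8192 = −2168 kJ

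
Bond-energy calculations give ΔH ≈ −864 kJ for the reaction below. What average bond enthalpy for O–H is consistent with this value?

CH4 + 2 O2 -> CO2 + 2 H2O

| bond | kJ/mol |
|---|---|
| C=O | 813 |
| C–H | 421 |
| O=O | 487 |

D(O–H) ≈ 474 kJ/mol

Let D be the O–H bond energy.
Σ(broken) = 4×421 + 2×487 = 2658
Σ(formed) = 2×813 + 4×D = 1626 + 4D
ΔH = Σ(broken) − Σ(formed) = (2658) − (1626 + 4D) = +1032 − 4D
Setting this equal to −864 kJ gives 4D = 1896, so D = 474 kJ/mol.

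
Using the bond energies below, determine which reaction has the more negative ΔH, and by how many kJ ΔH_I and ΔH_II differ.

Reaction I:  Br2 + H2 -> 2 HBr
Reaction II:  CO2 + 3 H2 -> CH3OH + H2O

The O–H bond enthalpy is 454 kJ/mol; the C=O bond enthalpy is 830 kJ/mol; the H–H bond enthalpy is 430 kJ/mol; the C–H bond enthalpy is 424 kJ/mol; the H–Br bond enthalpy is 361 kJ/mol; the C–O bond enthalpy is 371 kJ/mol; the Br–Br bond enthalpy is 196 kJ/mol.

Reaction I:
  Bonds broken (reactants):
    Br–Br: 1 × 196 = 196
    H–H: 1 × 430 = 430
    Σ(broken) = 626 kJ
  Bonds formed (products):
    H–Br: 2 × 361 = 722
    Σ(formed) = 722 kJ
  ΔH_I = 626 − 722 = −96 kJ
Reaction II:
  Bonds broken (reactants):
    C=O: 2 × 830 = 1660
    H–H: 3 × 430 = 1290
    Σ(broken) = 2950 kJ
  Bonds formed (products):
    C–H: 3 × 424 = 1272
    C–O: 1 × 371 = 371
    O–H: 3 × 454 = 1362
    Σ(formed) = 3005 kJ
  ΔH_II = 2950 − 3005 = −55 kJ
ΔH_I − ΔH_II = −41 kJ, so reaction I has the more negative ΔH; |ΔH_I − ΔH_II| = 41 kJ.

Reaction I, by 41 kJ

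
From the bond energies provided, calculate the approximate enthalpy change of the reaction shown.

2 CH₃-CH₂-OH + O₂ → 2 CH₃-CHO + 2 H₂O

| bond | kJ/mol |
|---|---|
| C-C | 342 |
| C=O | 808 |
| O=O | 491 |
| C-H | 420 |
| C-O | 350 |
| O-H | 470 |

Bonds broken (reactants):
  C-C: 2 × 342 = 684
  C-H: 10 × 420 = 4200
  C-O: 2 × 350 = 700
  O-H: 2 × 470 = 940
  O=O: 1 × 491 = 491
  Σ(broken) = 7015 kJ
Bonds formed (products):
  C-C: 2 × 342 = 684
  C-H: 8 × 420 = 3360
  C=O: 2 × 808 = 1616
  O-H: 4 × 470 = 1880
  Σ(formed) = 7540 kJ
ΔH = Σ(broken) − Σ(formed) = 7015 − 7540 = −525 kJ

ΔH ≈ −525 kJ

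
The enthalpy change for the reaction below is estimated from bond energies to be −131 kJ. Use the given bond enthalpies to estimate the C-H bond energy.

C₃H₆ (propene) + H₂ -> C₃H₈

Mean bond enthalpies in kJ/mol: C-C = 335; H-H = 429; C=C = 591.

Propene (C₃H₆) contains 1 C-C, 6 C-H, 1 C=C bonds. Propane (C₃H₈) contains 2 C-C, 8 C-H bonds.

D(C-H) ≈ 408 kJ/mol

Let D be the C-H bond energy.
Σ(broken) = 1×335 + 6×D + 1×591 + 1×429 = 1355 + 6D
Σ(formed) = 2×335 + 8×D = 670 + 8D
ΔH = Σ(broken) − Σ(formed) = (1355 + 6D) − (670 + 8D) = +685 − 2D
Setting this equal to −131 kJ gives 2D = 816, so D = 408 kJ/mol.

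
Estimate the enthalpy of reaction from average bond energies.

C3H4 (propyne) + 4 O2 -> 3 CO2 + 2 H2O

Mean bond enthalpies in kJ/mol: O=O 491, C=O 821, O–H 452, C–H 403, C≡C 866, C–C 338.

ΔH ≈ −1954 kJ

Bonds broken (reactants):
  C≡C: 1 × 866 = 866
  C–C: 1 × 338 = 338
  C–H: 4 × 403 = 1612
  O=O: 4 × 491 = 1964
  Σ(broken) = 4780 kJ
Bonds formed (products):
  C=O: 6 × 821 = 4926
  O–H: 4 × 452 = 1808
  Σ(formed) = 6734 kJ
ΔH = Σ(broken) − Σ(formed) = 4780 − 6734 = −1954 kJ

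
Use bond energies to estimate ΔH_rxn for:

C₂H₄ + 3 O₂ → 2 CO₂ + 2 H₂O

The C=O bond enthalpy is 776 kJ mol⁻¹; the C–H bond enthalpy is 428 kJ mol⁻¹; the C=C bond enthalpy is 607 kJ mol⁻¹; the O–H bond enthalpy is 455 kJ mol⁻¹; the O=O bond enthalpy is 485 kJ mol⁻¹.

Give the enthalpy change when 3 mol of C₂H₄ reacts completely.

ΔH = −3450 kJ

Bonds broken (reactants):
  C–H: 4 × 428 = 1712
  C=C: 1 × 607 = 607
  O=O: 3 × 485 = 1455
  Σ(broken) = 3774 kJ
Bonds formed (products):
  C=O: 4 × 776 = 3104
  O–H: 4 × 455 = 1820
  Σ(formed) = 4924 kJ
ΔH = Σ(broken) − Σ(formed) = 3774 − 4924 = −1150 kJ
For 3× the reaction as written: 3 × (−1150) = −3450 kJ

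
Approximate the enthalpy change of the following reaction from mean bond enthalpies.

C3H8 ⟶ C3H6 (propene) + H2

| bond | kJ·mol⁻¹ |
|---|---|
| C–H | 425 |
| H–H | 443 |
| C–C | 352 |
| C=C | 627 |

ΔH ≈ +132 kJ

Bonds broken (reactants):
  C–C: 2 × 352 = 704
  C–H: 8 × 425 = 3400
  Σ(broken) = 4104 kJ
Bonds formed (products):
  C–C: 1 × 352 = 352
  C–H: 6 × 425 = 2550
  C=C: 1 × 627 = 627
  H–H: 1 × 443 = 443
  Σ(formed) = 3972 kJ
ΔH = Σ(broken) − Σ(formed) = 4104 − 3972 = +132 kJ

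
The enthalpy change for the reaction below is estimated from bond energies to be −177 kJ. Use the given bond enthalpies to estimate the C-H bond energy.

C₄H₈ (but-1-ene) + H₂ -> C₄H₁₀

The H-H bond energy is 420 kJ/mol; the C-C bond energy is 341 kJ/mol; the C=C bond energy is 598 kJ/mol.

D(C-H) ≈ 427 kJ/mol

Let D be the C-H bond energy.
Σ(broken) = 2×341 + 8×D + 1×598 + 1×420 = 1700 + 8D
Σ(formed) = 3×341 + 10×D = 1023 + 10D
ΔH = Σ(broken) − Σ(formed) = (1700 + 8D) − (1023 + 10D) = +677 − 2D
Setting this equal to −177 kJ gives 2D = 854, so D = 427 kJ/mol.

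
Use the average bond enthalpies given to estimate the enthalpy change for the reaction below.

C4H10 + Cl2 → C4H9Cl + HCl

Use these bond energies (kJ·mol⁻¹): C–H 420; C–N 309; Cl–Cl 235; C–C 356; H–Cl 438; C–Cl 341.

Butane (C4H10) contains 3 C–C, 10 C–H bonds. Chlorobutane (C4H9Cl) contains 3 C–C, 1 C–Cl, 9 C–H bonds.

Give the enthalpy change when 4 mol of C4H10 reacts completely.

Bonds broken (reactants):
  C–C: 3 × 356 = 1068
  C–H: 10 × 420 = 4200
  Cl–Cl: 1 × 235 = 235
  Σ(broken) = 5503 kJ
Bonds formed (products):
  C–C: 3 × 356 = 1068
  C–Cl: 1 × 341 = 341
  C–H: 9 × 420 = 3780
  H–Cl: 1 × 438 = 438
  Σ(formed) = 5627 kJ
ΔH = Σ(broken) − Σ(formed) = 5503 − 5627 = −124 kJ
For 4× the reaction as written: 4 × (−124) = −496 kJ

ΔH = −496 kJ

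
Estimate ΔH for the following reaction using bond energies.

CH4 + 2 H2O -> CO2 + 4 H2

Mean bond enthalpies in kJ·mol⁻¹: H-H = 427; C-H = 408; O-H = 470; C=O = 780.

Bonds broken (reactants):
  C-H: 4 × 408 = 1632
  O-H: 4 × 470 = 1880
  Σ(broken) = 3512 kJ
Bonds formed (products):
  C=O: 2 × 780 = 1560
  H-H: 4 × 427 = 1708
  Σ(formed) = 3268 kJ
ΔH = Σ(broken) − Σ(formed) = 3512 − 3268 = +244 kJ

ΔH ≈ +244 kJ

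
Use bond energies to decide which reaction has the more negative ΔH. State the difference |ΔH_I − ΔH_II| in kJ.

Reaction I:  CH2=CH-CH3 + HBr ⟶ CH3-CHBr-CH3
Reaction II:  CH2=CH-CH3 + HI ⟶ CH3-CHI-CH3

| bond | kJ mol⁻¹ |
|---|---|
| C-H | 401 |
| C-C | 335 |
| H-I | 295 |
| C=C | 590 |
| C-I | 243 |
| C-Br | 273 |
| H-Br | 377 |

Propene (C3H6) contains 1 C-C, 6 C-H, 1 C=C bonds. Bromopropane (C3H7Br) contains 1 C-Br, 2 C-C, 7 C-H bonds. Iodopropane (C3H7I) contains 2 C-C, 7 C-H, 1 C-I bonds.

Reaction II, by 52 kJ

Reaction I:
  Bonds broken (reactants):
    C-C: 1 × 335 = 335
    C-H: 6 × 401 = 2406
    C=C: 1 × 590 = 590
    H-Br: 1 × 377 = 377
    Σ(broken) = 3708 kJ
  Bonds formed (products):
    C-Br: 1 × 273 = 273
    C-C: 2 × 335 = 670
    C-H: 7 × 401 = 2807
    Σ(formed) = 3750 kJ
  ΔH_I = 3708 − 3750 = −42 kJ
Reaction II:
  Bonds broken (reactants):
    C-C: 1 × 335 = 335
    C-H: 6 × 401 = 2406
    C=C: 1 × 590 = 590
    H-I: 1 × 295 = 295
    Σ(broken) = 3626 kJ
  Bonds formed (products):
    C-C: 2 × 335 = 670
    C-H: 7 × 401 = 2807
    C-I: 1 × 243 = 243
    Σ(formed) = 3720 kJ
  ΔH_II = 3626 − 3720 = −94 kJ
ΔH_I − ΔH_II = +52 kJ, so reaction II has the more negative ΔH; |ΔH_I − ΔH_II| = 52 kJ.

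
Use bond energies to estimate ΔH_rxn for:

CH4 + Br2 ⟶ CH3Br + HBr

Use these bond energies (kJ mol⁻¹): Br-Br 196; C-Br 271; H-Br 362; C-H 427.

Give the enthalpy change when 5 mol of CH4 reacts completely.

ΔH = −50 kJ

Bonds broken (reactants):
  Br-Br: 1 × 196 = 196
  C-H: 4 × 427 = 1708
  Σ(broken) = 1904 kJ
Bonds formed (products):
  C-Br: 1 × 271 = 271
  C-H: 3 × 427 = 1281
  H-Br: 1 × 362 = 362
  Σ(formed) = 1914 kJ
ΔH = Σ(broken) − Σ(formed) = 1904 − 1914 = −10 kJ
For 5× the reaction as written: 5 × (−10) = −50 kJ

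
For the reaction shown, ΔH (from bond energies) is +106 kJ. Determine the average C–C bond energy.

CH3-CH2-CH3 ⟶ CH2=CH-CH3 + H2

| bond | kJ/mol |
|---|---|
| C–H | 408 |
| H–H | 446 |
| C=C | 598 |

Let D be the C–C bond energy.
Σ(broken) = 2×D + 8×408 = 3264 + 2D
Σ(formed) = 1×D + 6×408 + 1×598 + 1×446 = 3492 + D
ΔH = Σ(broken) − Σ(formed) = (3264 + 2D) − (3492 + D) = −228 + D
Setting this equal to +106 kJ gives D = 334 kJ/mol.

D(C–C) ≈ 334 kJ/mol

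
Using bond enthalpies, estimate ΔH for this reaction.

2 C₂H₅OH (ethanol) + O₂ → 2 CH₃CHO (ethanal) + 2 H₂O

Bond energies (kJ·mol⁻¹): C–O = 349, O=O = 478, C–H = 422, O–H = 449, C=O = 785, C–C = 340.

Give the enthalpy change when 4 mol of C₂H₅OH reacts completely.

ΔH = −896 kJ

Bonds broken (reactants):
  C–C: 2 × 340 = 680
  C–H: 10 × 422 = 4220
  C–O: 2 × 349 = 698
  O–H: 2 × 449 = 898
  O=O: 1 × 478 = 478
  Σ(broken) = 6974 kJ
Bonds formed (products):
  C–C: 2 × 340 = 680
  C–H: 8 × 422 = 3376
  C=O: 2 × 785 = 1570
  O–H: 4 × 449 = 1796
  Σ(formed) = 7422 kJ
ΔH = Σ(broken) − Σ(formed) = 6974 − 7422 = −448 kJ
For 2× the reaction as written: 2 × (−448) = −896 kJ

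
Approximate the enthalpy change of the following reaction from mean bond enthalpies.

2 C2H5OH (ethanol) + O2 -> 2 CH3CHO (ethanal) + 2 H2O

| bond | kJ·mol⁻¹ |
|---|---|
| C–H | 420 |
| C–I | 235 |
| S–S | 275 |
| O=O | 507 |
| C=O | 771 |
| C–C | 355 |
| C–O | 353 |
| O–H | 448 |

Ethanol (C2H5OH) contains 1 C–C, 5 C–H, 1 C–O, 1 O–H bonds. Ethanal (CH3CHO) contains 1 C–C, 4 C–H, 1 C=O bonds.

Bonds broken (reactants):
  C–C: 2 × 355 = 710
  C–H: 10 × 420 = 4200
  C–O: 2 × 353 = 706
  O–H: 2 × 448 = 896
  O=O: 1 × 507 = 507
  Σ(broken) = 7019 kJ
Bonds formed (products):
  C–C: 2 × 355 = 710
  C–H: 8 × 420 = 3360
  C=O: 2 × 771 = 1542
  O–H: 4 × 448 = 1792
  Σ(formed) = 7404 kJ
ΔH = Σ(broken) − Σ(formed) = 7019 − 7404 = −385 kJ

ΔH ≈ −385 kJ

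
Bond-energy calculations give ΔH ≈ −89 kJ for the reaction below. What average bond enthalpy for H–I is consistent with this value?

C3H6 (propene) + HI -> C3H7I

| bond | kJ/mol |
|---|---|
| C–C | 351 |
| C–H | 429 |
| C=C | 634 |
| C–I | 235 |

D(H–I) ≈ 292 kJ/mol

Let D be the H–I bond energy.
Σ(broken) = 1×351 + 6×429 + 1×634 + 1×D = 3559 + D
Σ(formed) = 2×351 + 7×429 + 1×235 = 3940
ΔH = Σ(broken) − Σ(formed) = (3559 + D) − (3940) = −381 + D
Setting this equal to −89 kJ gives D = 292 kJ/mol.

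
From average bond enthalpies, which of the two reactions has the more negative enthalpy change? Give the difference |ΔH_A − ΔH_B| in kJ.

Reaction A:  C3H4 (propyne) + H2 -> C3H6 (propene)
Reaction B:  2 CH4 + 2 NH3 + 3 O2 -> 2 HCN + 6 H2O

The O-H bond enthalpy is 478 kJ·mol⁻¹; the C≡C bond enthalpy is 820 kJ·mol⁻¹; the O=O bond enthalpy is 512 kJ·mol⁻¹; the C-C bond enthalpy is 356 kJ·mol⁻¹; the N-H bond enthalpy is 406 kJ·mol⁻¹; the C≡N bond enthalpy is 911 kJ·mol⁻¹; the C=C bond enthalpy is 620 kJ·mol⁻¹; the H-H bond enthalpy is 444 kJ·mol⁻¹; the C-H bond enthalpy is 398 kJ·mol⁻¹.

Reaction B, by 1046 kJ

Reaction A:
  Bonds broken (reactants):
    C≡C: 1 × 820 = 820
    C-C: 1 × 356 = 356
    C-H: 4 × 398 = 1592
    H-H: 1 × 444 = 444
    Σ(broken) = 3212 kJ
  Bonds formed (products):
    C-C: 1 × 356 = 356
    C-H: 6 × 398 = 2388
    C=C: 1 × 620 = 620
    Σ(formed) = 3364 kJ
  ΔH_A = 3212 − 3364 = −152 kJ
Reaction B:
  Bonds broken (reactants):
    C-H: 8 × 398 = 3184
    N-H: 6 × 406 = 2436
    O=O: 3 × 512 = 1536
    Σ(broken) = 7156 kJ
  Bonds formed (products):
    C≡N: 2 × 911 = 1822
    C-H: 2 × 398 = 796
    O-H: 12 × 478 = 5736
    Σ(formed) = 8354 kJ
  ΔH_B = 7156 − 8354 = −1198 kJ
ΔH_A − ΔH_B = +1046 kJ, so reaction B has the more negative ΔH; |ΔH_A − ΔH_B| = 1046 kJ.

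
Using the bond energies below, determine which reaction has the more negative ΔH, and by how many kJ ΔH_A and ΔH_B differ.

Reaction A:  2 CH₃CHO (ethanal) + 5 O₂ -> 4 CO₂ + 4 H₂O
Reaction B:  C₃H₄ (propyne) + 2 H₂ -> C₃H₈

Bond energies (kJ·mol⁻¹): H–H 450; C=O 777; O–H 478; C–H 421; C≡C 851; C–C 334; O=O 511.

Reaction A, by 1628 kJ

Reaction A:
  Bonds broken (reactants):
    C–C: 2 × 334 = 668
    C–H: 8 × 421 = 3368
    C=O: 2 × 777 = 1554
    O=O: 5 × 511 = 2555
    Σ(broken) = 8145 kJ
  Bonds formed (products):
    C=O: 8 × 777 = 6216
    O–H: 8 × 478 = 3824
    Σ(formed) = 10040 kJ
  ΔH_A = 8145 − 10040 = −1895 kJ
Reaction B:
  Bonds broken (reactants):
    C≡C: 1 × 851 = 851
    C–C: 1 × 334 = 334
    C–H: 4 × 421 = 1684
    H–H: 2 × 450 = 900
    Σ(broken) = 3769 kJ
  Bonds formed (products):
    C–C: 2 × 334 = 668
    C–H: 8 × 421 = 3368
    Σ(formed) = 4036 kJ
  ΔH_B = 3769 − 4036 = −267 kJ
ΔH_A − ΔH_B = −1628 kJ, so reaction A has the more negative ΔH; |ΔH_A − ΔH_B| = 1628 kJ.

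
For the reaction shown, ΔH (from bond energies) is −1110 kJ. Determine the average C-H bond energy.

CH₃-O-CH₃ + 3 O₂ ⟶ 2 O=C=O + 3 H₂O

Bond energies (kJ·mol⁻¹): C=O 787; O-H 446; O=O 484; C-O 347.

D(C-H) ≈ 428 kJ/mol

Let D be the C-H bond energy.
Σ(broken) = 6×D + 2×347 + 3×484 = 2146 + 6D
Σ(formed) = 4×787 + 6×446 = 5824
ΔH = Σ(broken) − Σ(formed) = (2146 + 6D) − (5824) = −3678 + 6D
Setting this equal to −1110 kJ gives 6D = 2568, so D = 428 kJ/mol.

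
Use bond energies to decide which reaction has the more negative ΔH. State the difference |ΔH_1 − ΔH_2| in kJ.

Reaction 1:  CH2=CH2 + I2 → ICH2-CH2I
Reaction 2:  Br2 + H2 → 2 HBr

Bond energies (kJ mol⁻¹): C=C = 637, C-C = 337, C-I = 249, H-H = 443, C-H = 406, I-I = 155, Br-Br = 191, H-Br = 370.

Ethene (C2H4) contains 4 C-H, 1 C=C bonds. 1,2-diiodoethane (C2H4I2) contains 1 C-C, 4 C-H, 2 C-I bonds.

Reaction 1:
  Bonds broken (reactants):
    C-H: 4 × 406 = 1624
    C=C: 1 × 637 = 637
    I-I: 1 × 155 = 155
    Σ(broken) = 2416 kJ
  Bonds formed (products):
    C-C: 1 × 337 = 337
    C-H: 4 × 406 = 1624
    C-I: 2 × 249 = 498
    Σ(formed) = 2459 kJ
  ΔH_1 = 2416 − 2459 = −43 kJ
Reaction 2:
  Bonds broken (reactants):
    Br-Br: 1 × 191 = 191
    H-H: 1 × 443 = 443
    Σ(broken) = 634 kJ
  Bonds formed (products):
    H-Br: 2 × 370 = 740
    Σ(formed) = 740 kJ
  ΔH_2 = 634 − 740 = −106 kJ
ΔH_1 − ΔH_2 = +63 kJ, so reaction 2 has the more negative ΔH; |ΔH_1 − ΔH_2| = 63 kJ.

Reaction 2, by 63 kJ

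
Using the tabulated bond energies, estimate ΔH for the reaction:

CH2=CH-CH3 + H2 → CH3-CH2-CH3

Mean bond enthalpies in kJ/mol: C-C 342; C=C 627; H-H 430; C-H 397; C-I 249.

Bonds broken (reactants):
  C-C: 1 × 342 = 342
  C-H: 6 × 397 = 2382
  C=C: 1 × 627 = 627
  H-H: 1 × 430 = 430
  Σ(broken) = 3781 kJ
Bonds formed (products):
  C-C: 2 × 342 = 684
  C-H: 8 × 397 = 3176
  Σ(formed) = 3860 kJ
ΔH = Σ(broken) − Σ(formed) = 3781 − 3860 = −79 kJ

ΔH ≈ −79 kJ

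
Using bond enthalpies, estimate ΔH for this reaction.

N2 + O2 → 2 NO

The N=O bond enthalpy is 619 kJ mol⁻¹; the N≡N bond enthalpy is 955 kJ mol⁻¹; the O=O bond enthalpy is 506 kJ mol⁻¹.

ΔH ≈ +223 kJ

Bonds broken (reactants):
  N≡N: 1 × 955 = 955
  O=O: 1 × 506 = 506
  Σ(broken) = 1461 kJ
Bonds formed (products):
  N=O: 2 × 619 = 1238
  Σ(formed) = 1238 kJ
ΔH = Σ(broken) − Σ(formed) = 1461 − 1238 = +223 kJ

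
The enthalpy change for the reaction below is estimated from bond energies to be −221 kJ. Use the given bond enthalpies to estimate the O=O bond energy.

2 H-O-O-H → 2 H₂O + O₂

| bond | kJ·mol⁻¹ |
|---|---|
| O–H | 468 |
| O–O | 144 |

Let D be the O=O bond energy.
Σ(broken) = 4×468 + 2×144 = 2160
Σ(formed) = 4×468 + 1×D = 1872 + D
ΔH = Σ(broken) − Σ(formed) = (2160) − (1872 + D) = +288 − D
Setting this equal to −221 kJ gives D = 509 kJ/mol.

D(O=O) ≈ 509 kJ/mol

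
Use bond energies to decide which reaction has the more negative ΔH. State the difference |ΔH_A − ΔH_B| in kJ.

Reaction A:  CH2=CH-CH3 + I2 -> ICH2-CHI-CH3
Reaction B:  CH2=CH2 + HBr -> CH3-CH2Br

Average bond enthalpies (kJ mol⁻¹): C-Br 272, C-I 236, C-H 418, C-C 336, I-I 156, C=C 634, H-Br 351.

Reaction A:
  Bonds broken (reactants):
    C-C: 1 × 336 = 336
    C-H: 6 × 418 = 2508
    C=C: 1 × 634 = 634
    I-I: 1 × 156 = 156
    Σ(broken) = 3634 kJ
  Bonds formed (products):
    C-C: 2 × 336 = 672
    C-H: 6 × 418 = 2508
    C-I: 2 × 236 = 472
    Σ(formed) = 3652 kJ
  ΔH_A = 3634 − 3652 = −18 kJ
Reaction B:
  Bonds broken (reactants):
    C-H: 4 × 418 = 1672
    C=C: 1 × 634 = 634
    H-Br: 1 × 351 = 351
    Σ(broken) = 2657 kJ
  Bonds formed (products):
    C-Br: 1 × 272 = 272
    C-C: 1 × 336 = 336
    C-H: 5 × 418 = 2090
    Σ(formed) = 2698 kJ
  ΔH_B = 2657 − 2698 = −41 kJ
ΔH_A − ΔH_B = +23 kJ, so reaction B has the more negative ΔH; |ΔH_A − ΔH_B| = 23 kJ.

Reaction B, by 23 kJ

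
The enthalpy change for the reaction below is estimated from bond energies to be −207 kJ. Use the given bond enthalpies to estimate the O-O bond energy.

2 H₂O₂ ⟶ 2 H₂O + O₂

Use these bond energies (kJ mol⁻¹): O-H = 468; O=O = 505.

Let D be the O-O bond energy.
Σ(broken) = 4×468 + 2×D = 1872 + 2D
Σ(formed) = 4×468 + 1×505 = 2377
ΔH = Σ(broken) − Σ(formed) = (1872 + 2D) − (2377) = −505 + 2D
Setting this equal to −207 kJ gives 2D = 298, so D = 149 kJ/mol.

D(O-O) ≈ 149 kJ/mol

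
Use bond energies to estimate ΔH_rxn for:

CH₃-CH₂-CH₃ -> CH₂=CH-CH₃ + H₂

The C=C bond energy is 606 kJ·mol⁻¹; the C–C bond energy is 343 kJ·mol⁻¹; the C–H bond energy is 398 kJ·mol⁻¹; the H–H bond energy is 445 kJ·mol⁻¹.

ΔH ≈ +88 kJ

Bonds broken (reactants):
  C–C: 2 × 343 = 686
  C–H: 8 × 398 = 3184
  Σ(broken) = 3870 kJ
Bonds formed (products):
  C–C: 1 × 343 = 343
  C–H: 6 × 398 = 2388
  C=C: 1 × 606 = 606
  H–H: 1 × 445 = 445
  Σ(formed) = 3782 kJ
ΔH = Σ(broken) − Σ(formed) = 3870 − 3782 = +88 kJ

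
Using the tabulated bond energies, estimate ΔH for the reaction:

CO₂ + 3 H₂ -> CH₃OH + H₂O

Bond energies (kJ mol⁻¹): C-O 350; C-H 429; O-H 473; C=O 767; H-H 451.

Bonds broken (reactants):
  C=O: 2 × 767 = 1534
  H-H: 3 × 451 = 1353
  Σ(broken) = 2887 kJ
Bonds formed (products):
  C-H: 3 × 429 = 1287
  C-O: 1 × 350 = 350
  O-H: 3 × 473 = 1419
  Σ(formed) = 3056 kJ
ΔH = Σ(broken) − Σ(formed) = 2887 − 3056 = −169 kJ

ΔH ≈ −169 kJ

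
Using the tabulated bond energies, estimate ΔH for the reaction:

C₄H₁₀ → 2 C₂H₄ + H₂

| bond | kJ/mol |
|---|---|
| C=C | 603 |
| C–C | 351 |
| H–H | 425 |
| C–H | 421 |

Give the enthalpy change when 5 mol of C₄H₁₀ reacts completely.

Bonds broken (reactants):
  C–C: 3 × 351 = 1053
  C–H: 10 × 421 = 4210
  Σ(broken) = 5263 kJ
Bonds formed (products):
  C–H: 8 × 421 = 3368
  C=C: 2 × 603 = 1206
  H–H: 1 × 425 = 425
  Σ(formed) = 4999 kJ
ΔH = Σ(broken) − Σ(formed) = 5263 − 4999 = +264 kJ
For 5× the reaction as written: 5 × (+264) = +1320 kJ

ΔH = +1320 kJ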